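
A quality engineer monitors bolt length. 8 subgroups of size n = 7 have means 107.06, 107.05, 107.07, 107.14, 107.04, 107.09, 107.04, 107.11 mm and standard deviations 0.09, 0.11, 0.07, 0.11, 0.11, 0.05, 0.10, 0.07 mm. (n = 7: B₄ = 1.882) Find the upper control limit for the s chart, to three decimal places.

s̄ = (0.09 + 0.11 + 0.07 + 0.11 + 0.11 + 0.05 + 0.10 + 0.07) / 8 = 0.0887
UCL_s = B₄·s̄ = 1.882 × 0.0887 = 0.1670

0.167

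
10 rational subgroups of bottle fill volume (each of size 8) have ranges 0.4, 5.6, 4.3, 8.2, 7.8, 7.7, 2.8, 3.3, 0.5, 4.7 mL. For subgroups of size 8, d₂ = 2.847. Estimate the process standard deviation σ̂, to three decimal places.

1.591

R̄ = (0.4 + 5.6 + 4.3 + 8.2 + 7.8 + 7.7 + 2.8 + 3.3 + 0.5 + 4.7) / 10 = 4.5300
σ̂ = R̄ / d₂ = 4.5300 / 2.847 = 1.5911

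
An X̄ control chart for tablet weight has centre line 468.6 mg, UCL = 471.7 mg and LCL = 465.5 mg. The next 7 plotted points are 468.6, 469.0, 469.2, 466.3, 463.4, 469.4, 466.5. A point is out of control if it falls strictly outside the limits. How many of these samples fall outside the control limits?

1

Compare each point to [465.5, 471.7]: sample 5 = 463.4 < LCL.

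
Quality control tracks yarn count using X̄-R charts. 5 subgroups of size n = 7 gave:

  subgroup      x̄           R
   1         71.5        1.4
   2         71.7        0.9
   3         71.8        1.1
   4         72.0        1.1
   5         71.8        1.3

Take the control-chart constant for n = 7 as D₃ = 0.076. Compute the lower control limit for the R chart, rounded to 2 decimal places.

R̄ = (1.4 + 0.9 + 1.1 + 1.1 + 1.3) / 5 = 5.8000 / 5 = 1.1600
LCL_R = D₃·R̄ = 0.076 × 1.1600 = 0.0882

0.09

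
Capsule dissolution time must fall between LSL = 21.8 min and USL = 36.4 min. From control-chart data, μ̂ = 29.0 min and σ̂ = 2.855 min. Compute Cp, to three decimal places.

0.852

Cp = (USL − LSL) / (6σ̂) = (36.4 − 21.8) / (6 × 2.855) = 14.6000 / 17.1300 = 0.8523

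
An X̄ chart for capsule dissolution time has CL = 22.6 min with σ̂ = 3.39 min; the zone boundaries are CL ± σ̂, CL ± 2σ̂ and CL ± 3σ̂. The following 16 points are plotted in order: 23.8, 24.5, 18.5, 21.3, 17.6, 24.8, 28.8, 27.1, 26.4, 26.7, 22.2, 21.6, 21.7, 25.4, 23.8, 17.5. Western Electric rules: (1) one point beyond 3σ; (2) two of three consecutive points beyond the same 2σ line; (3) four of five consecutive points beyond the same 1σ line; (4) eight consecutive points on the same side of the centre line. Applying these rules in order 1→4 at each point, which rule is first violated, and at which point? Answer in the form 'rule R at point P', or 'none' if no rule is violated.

Zone of each point (C = within 1σ̂, B = 1σ̂–2σ̂, A = 2σ̂–3σ̂, * = beyond 3σ̂; sign = side of CL): 1:+C, 2:+C, 3:-B, 4:-C, 5:-B, 6:+C, 7:+B, 8:+B, 9:+B, 10:+B, 11:-C, 12:-C, 13:-C, 14:+C, 15:+C, 16:-B
Rule 3 (four of five consecutive points beyond the same 1σ limit) is satisfied at point 10.

rule 3 at point 10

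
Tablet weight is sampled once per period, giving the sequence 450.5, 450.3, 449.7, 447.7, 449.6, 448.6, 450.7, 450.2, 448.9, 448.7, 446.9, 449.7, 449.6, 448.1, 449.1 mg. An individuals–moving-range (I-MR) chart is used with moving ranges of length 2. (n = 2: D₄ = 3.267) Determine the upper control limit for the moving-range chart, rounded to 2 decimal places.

Moving ranges: 0.2, 0.6, 2.0, 1.9, 1.0, 2.1, 0.5, 1.3, 0.2, 1.8, 2.8, 0.1, 1.5, 1.0; M̄R̄ = 17.0000 / 14 = 1.2143
UCL_MR = D₄·M̄R̄ = 3.267 × 1.2143 = 3.9671

3.97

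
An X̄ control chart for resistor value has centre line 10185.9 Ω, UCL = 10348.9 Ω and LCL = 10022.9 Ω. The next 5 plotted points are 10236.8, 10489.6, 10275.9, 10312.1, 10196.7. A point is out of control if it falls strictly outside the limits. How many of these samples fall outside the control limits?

Compare each point to [10022.9, 10348.9]: sample 2 = 10489.6 > UCL.

1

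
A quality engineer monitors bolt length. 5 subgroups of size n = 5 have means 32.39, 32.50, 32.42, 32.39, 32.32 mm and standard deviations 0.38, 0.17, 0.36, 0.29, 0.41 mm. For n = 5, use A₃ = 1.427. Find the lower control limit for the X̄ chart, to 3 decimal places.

X̄̄ = (32.39 + 32.50 + 32.42 + 32.39 + 32.32) / 5 = 32.4040
s̄ = (0.38 + 0.17 + 0.36 + 0.29 + 0.41) / 5 = 0.3220
LCL = X̄̄ − A₃·s̄ = 32.4040 − 1.427 × 0.3220 = 31.9445

31.945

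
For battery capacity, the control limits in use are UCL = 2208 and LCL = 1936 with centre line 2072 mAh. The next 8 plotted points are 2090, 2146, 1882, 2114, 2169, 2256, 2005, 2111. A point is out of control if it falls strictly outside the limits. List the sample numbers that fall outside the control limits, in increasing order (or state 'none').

3, 6

Compare each point to [1936, 2208]: sample 3 = 1882 < LCL; sample 6 = 2256 > UCL.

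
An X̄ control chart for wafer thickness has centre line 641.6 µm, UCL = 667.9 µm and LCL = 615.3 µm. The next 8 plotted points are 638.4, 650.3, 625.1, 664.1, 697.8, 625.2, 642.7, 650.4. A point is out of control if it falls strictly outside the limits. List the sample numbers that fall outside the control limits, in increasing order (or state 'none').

Compare each point to [615.3, 667.9]: sample 5 = 697.8 > UCL.

5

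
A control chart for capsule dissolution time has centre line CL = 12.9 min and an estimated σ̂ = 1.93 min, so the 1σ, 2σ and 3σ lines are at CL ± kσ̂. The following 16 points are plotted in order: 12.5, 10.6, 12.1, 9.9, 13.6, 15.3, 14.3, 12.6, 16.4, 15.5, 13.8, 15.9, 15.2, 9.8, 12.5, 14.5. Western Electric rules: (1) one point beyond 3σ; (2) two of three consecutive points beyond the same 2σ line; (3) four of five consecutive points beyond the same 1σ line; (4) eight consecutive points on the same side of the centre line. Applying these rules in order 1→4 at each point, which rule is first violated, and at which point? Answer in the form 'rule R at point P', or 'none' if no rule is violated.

Zone of each point (C = within 1σ̂, B = 1σ̂–2σ̂, A = 2σ̂–3σ̂, * = beyond 3σ̂; sign = side of CL): 1:-C, 2:-B, 3:-C, 4:-B, 5:+C, 6:+B, 7:+C, 8:-C, 9:+B, 10:+B, 11:+C, 12:+B, 13:+B, 14:-B, 15:-C, 16:+C
Rule 3 (four of five consecutive points beyond the same 1σ limit) is satisfied at point 13.

rule 3 at point 13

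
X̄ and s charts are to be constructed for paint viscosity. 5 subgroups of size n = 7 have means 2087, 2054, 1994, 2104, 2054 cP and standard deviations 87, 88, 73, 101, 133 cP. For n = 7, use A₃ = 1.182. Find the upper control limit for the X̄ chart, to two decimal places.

2172.54

X̄̄ = (2087 + 2054 + 1994 + 2104 + 2054) / 5 = 2058.6000
s̄ = (87 + 88 + 73 + 101 + 133) / 5 = 96.4000
UCL = X̄̄ + A₃·s̄ = 2058.6000 + 1.182 × 96.4000 = 2172.5448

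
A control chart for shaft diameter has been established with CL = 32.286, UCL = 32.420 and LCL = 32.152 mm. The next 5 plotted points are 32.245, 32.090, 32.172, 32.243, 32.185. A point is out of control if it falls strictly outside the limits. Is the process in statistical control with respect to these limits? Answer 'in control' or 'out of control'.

out of control

Compare each point to [32.152, 32.420]: sample 2 = 32.090 < LCL.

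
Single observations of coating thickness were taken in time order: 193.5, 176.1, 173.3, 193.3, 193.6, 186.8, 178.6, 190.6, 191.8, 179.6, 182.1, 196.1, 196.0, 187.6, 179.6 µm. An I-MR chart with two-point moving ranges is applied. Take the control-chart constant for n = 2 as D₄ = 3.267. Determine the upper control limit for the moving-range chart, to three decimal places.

26.579

Moving ranges: 17.4, 2.8, 20.0, 0.3, 6.8, 8.2, 12.0, 1.2, 12.2, 2.5, 14.0, 0.1, 8.4, 8.0; M̄R̄ = 113.9000 / 14 = 8.1357
UCL_MR = D₄·M̄R̄ = 3.267 × 8.1357 = 26.5794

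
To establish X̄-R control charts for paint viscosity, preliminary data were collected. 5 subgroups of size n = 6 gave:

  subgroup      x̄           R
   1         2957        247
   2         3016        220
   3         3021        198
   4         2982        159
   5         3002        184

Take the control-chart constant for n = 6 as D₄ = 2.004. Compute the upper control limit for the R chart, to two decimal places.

R̄ = (247 + 220 + 198 + 159 + 184) / 5 = 1008.0000 / 5 = 201.6000
UCL_R = D₄·R̄ = 2.004 × 201.6000 = 404.0064

404.01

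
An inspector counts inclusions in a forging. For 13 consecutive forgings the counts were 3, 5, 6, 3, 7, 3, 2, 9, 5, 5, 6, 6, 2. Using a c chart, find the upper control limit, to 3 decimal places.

11.321

c̄ = (3 + 5 + 6 + 3 + 7 + 3 + 2 + 9 + 5 + 5 + 6 + 6 + 2) / 13 = 62 / 13 = 4.7692
UCL = c̄ + 3√c̄ = 4.7692 + 3 × √4.7692 = 4.7692 + 3 × 2.1839 = 11.3208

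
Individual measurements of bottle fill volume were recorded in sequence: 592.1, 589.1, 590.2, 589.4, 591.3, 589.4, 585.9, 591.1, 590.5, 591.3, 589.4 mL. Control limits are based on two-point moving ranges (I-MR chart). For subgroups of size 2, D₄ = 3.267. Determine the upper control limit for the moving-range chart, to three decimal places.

Moving ranges: 3.0, 1.1, 0.8, 1.9, 1.9, 3.5, 5.2, 0.6, 0.8, 1.9; M̄R̄ = 20.7000 / 10 = 2.0700
UCL_MR = D₄·M̄R̄ = 3.267 × 2.0700 = 6.7627

6.763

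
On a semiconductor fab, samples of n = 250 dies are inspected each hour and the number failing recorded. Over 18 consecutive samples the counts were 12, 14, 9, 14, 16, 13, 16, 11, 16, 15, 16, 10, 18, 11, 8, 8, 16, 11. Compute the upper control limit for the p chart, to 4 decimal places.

0.0941

p̄ = Σdᵢ / (k·n) = 234 / (18 × 250) = 0.05200
UCL = p̄ + 3·√(p̄(1−p̄)/n) = 0.05200 + 3 × √(0.05200×0.94800/250) = 0.05200 + 3 × 0.01404 = 0.09413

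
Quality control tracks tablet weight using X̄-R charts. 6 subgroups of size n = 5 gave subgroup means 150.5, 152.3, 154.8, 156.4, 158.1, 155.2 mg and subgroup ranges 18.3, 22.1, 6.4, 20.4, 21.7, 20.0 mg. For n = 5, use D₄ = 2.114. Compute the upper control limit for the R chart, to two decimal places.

38.37

R̄ = (18.3 + 22.1 + 6.4 + 20.4 + 21.7 + 20.0) / 6 = 108.9000 / 6 = 18.1500
UCL_R = D₄·R̄ = 2.114 × 18.1500 = 38.3691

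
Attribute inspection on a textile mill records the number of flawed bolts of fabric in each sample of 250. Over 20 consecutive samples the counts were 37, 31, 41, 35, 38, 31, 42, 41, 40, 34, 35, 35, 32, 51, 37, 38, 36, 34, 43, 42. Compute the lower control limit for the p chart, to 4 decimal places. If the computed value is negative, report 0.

p̄ = Σdᵢ / (k·n) = 753 / (20 × 250) = 0.15060
LCL = p̄ − 3·√(p̄(1−p̄)/n) = 0.15060 − 3 × 0.02262 = 0.08274

0.0827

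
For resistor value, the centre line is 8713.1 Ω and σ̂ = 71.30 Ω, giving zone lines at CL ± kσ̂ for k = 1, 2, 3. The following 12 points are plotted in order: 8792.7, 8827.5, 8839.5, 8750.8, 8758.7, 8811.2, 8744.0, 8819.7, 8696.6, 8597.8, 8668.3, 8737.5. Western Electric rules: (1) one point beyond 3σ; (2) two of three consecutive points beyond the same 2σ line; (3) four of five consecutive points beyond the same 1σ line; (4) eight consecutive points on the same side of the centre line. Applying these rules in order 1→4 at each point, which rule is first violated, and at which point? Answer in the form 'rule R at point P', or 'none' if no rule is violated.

rule 4 at point 8

Zone of each point (C = within 1σ̂, B = 1σ̂–2σ̂, A = 2σ̂–3σ̂, * = beyond 3σ̂; sign = side of CL): 1:+B, 2:+B, 3:+B, 4:+C, 5:+C, 6:+B, 7:+C, 8:+B, 9:-C, 10:-B, 11:-C, 12:+C
Rule 4 (eight consecutive points on the same side of the centre line) is satisfied at point 8.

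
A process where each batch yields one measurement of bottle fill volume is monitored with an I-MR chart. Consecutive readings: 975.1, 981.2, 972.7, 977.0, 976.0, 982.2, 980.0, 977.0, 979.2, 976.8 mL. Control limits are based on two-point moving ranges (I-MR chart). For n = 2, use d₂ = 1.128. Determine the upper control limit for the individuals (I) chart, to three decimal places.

X̄ = (975.1 + 981.2 + 972.7 + 977.0 + 976.0 + 982.2 + 980.0 + 977.0 + 979.2 + 976.8) / 10 = 977.7200
Moving ranges: 6.1, 8.5, 4.3, 1.0, 6.2, 2.2, 3.0, 2.2, 2.4; M̄R̄ = 35.9000 / 9 = 3.9889
UCL = X̄ + 3·M̄R̄/d₂ = 977.7200 + 3 × 3.9889 / 1.128 = 988.3287

988.329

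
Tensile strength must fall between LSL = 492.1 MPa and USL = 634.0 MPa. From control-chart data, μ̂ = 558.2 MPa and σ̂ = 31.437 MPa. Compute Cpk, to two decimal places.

0.70

Cpu = (USL − μ̂) / (3σ̂) = (634.0 − 558.2) / (3 × 31.437) = 0.8037; Cpl = (μ̂ − LSL) / (3σ̂) = (558.2 − 492.1) / (3 × 31.437) = 0.7009; Cpk = min(Cpu, Cpl) = 0.7009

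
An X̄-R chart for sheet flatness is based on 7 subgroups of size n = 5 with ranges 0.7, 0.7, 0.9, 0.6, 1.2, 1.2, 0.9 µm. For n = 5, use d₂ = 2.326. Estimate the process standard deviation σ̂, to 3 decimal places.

0.381

R̄ = (0.7 + 0.7 + 0.9 + 0.6 + 1.2 + 1.2 + 0.9) / 7 = 0.8857
σ̂ = R̄ / d₂ = 0.8857 / 2.326 = 0.3808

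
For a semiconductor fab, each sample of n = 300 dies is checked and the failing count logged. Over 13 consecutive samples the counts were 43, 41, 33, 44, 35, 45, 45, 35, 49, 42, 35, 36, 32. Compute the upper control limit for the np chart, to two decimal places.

57.21

p̄ = Σdᵢ / (k·n) = 515 / (13 × 300) = 0.13205
UCL = np̄ + 3·√(np̄(1−p̄)) = 39.6154 + 3 × √(39.6154×0.86795) = 39.6154 + 3 × 5.8638 = 57.2068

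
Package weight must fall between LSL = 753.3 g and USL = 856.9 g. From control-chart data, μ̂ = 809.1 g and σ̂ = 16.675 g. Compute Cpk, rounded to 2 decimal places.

0.96

Cpu = (USL − μ̂) / (3σ̂) = (856.9 − 809.1) / (3 × 16.675) = 0.9555; Cpl = (μ̂ − LSL) / (3σ̂) = (809.1 − 753.3) / (3 × 16.675) = 1.1154; Cpk = min(Cpu, Cpl) = 0.9555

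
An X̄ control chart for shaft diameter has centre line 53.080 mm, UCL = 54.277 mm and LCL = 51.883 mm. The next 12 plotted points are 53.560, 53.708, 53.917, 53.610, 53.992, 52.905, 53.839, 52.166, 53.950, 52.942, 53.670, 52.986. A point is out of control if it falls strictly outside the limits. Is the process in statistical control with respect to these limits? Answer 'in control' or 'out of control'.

in control

All 12 points lie within [51.883, 54.277].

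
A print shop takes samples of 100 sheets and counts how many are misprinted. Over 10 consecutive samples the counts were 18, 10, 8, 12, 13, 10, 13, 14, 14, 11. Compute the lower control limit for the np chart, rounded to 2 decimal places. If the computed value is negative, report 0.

p̄ = Σdᵢ / (k·n) = 123 / (10 × 100) = 0.12300
LCL = np̄ − 3·√(np̄(1−p̄)) = 12.3000 − 3 × 3.2844 = 2.4469

2.45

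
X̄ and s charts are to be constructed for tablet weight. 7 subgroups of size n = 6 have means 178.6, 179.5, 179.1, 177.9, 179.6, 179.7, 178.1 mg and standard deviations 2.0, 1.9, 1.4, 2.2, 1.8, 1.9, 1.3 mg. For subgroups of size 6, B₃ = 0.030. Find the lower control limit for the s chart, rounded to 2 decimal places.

0.05

s̄ = (2.0 + 1.9 + 1.4 + 2.2 + 1.8 + 1.9 + 1.3) / 7 = 1.7857
LCL_s = B₃·s̄ = 0.030 × 1.7857 = 0.0536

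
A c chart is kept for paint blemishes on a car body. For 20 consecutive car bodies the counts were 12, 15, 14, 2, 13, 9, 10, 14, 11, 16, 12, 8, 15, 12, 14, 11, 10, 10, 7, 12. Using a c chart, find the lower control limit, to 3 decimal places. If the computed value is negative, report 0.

1.243

c̄ = (12 + 15 + 14 + 2 + 13 + 9 + 10 + 14 + 11 + 16 + 12 + 8 + 15 + 12 + 14 + 11 + 10 + 10 + 7 + 12) / 20 = 227 / 20 = 11.3500
LCL = c̄ − 3√c̄ = 11.3500 − 3 × 3.3690 = 1.2431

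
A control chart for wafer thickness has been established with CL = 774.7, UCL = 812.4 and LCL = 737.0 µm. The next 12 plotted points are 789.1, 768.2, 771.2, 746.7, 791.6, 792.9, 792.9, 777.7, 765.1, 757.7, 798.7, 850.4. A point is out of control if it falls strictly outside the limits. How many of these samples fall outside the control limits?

Compare each point to [737.0, 812.4]: sample 12 = 850.4 > UCL.

1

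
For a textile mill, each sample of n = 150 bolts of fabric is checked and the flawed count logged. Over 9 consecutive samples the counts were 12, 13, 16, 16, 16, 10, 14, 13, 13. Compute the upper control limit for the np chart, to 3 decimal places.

p̄ = Σdᵢ / (k·n) = 123 / (9 × 150) = 0.09111
UCL = np̄ + 3·√(np̄(1−p̄)) = 13.6667 + 3 × √(13.6667×0.90889) = 13.6667 + 3 × 3.5244 = 24.2399

24.240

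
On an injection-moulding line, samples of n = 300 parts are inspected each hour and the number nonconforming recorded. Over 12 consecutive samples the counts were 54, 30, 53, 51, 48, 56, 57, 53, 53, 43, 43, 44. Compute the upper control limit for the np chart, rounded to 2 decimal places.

p̄ = Σdᵢ / (k·n) = 585 / (12 × 300) = 0.16250
UCL = np̄ + 3·√(np̄(1−p̄)) = 48.7500 + 3 × √(48.7500×0.83750) = 48.7500 + 3 × 6.3897 = 67.9191

67.92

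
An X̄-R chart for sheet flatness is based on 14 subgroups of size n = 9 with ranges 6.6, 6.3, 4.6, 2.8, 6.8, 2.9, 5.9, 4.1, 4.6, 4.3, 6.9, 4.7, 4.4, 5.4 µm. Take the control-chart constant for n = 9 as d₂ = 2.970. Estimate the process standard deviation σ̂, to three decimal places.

1.691

R̄ = (6.6 + 6.3 + 4.6 + 2.8 + 6.8 + 2.9 + 5.9 + 4.1 + 4.6 + 4.3 + 6.9 + 4.7 + 4.4 + 5.4) / 14 = 5.0214
σ̂ = R̄ / d₂ = 5.0214 / 2.970 = 1.6907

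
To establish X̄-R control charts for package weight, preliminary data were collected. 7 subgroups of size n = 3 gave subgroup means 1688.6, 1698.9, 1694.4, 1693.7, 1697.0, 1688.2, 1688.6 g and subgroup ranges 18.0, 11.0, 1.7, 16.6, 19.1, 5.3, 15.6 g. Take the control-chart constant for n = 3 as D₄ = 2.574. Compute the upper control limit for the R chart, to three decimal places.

R̄ = (18.0 + 11.0 + 1.7 + 16.6 + 19.1 + 5.3 + 15.6) / 7 = 87.3000 / 7 = 12.4714
UCL_R = D₄·R̄ = 2.574 × 12.4714 = 32.1015

32.101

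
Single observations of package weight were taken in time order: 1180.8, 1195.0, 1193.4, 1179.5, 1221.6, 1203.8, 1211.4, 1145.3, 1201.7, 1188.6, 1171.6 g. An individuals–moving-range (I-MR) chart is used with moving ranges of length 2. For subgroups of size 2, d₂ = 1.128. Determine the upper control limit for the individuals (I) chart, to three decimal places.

1256.682

X̄ = (1180.8 + 1195.0 + 1193.4 + 1179.5 + 1221.6 + 1203.8 + 1211.4 + 1145.3 + 1201.7 + 1188.6 + 1171.6) / 11 = 1190.2455
Moving ranges: 14.2, 1.6, 13.9, 42.1, 17.8, 7.6, 66.1, 56.4, 13.1, 17.0; M̄R̄ = 249.8000 / 10 = 24.9800
UCL = X̄ + 3·M̄R̄/d₂ = 1190.2455 + 3 × 24.9800 / 1.128 = 1256.6816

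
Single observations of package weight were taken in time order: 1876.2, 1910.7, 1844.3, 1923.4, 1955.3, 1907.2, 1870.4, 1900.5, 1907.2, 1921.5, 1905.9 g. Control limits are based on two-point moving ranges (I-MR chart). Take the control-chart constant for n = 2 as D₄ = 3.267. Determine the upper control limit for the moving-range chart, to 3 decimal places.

Moving ranges: 34.5, 66.4, 79.1, 31.9, 48.1, 36.8, 30.1, 6.7, 14.3, 15.6; M̄R̄ = 363.5000 / 10 = 36.3500
UCL_MR = D₄·M̄R̄ = 3.267 × 36.3500 = 118.7554

118.755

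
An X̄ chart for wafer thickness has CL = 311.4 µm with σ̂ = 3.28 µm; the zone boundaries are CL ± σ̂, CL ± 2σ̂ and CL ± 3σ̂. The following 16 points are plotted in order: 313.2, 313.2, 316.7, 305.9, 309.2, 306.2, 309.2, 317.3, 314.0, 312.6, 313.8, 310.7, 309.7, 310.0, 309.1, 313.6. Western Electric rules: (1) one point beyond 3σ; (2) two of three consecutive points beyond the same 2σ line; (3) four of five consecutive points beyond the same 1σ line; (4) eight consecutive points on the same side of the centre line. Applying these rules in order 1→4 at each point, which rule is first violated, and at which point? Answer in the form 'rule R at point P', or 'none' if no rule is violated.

Zone of each point (C = within 1σ̂, B = 1σ̂–2σ̂, A = 2σ̂–3σ̂, * = beyond 3σ̂; sign = side of CL): 1:+C, 2:+C, 3:+B, 4:-B, 5:-C, 6:-B, 7:-C, 8:+B, 9:+C, 10:+C, 11:+C, 12:-C, 13:-C, 14:-C, 15:-C, 16:+C
No rule fires across all 16 points.

none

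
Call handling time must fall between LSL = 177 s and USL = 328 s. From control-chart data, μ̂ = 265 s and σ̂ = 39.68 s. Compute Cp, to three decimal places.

0.634

Cp = (USL − LSL) / (6σ̂) = (328 − 177) / (6 × 39.68) = 151.0000 / 238.0800 = 0.6342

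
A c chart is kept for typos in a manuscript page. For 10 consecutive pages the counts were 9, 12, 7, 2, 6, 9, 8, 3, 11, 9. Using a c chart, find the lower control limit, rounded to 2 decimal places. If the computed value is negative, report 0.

0.00

c̄ = (9 + 12 + 7 + 2 + 6 + 9 + 8 + 3 + 11 + 9) / 10 = 76 / 10 = 7.6000
LCL = c̄ − 3√c̄ = 7.6000 − 3 × 2.7568 = -0.6704 → 0 (cannot be negative)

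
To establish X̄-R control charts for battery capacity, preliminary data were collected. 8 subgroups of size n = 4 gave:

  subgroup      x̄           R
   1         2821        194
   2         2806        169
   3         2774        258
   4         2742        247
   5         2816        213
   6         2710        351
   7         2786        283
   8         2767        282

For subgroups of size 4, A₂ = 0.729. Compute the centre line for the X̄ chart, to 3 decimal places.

X̄̄ = (2821 + 2806 + 2774 + 2742 + 2816 + 2710 + 2786 + 2767) / 8 = 22222.0000 / 8 = 2777.7500
CL = X̄̄ = 2777.7500

2777.750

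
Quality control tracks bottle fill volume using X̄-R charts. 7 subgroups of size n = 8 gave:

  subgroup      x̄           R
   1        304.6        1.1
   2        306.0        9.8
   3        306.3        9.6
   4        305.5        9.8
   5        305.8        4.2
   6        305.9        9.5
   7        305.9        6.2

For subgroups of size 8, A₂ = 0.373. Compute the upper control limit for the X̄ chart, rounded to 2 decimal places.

X̄̄ = (304.6 + 306.0 + 306.3 + 305.5 + 305.8 + 305.9 + 305.9) / 7 = 2140.0000 / 7 = 305.7143
R̄ = (1.1 + 9.8 + 9.6 + 9.8 + 4.2 + 9.5 + 6.2) / 7 = 50.2000 / 7 = 7.1714
UCL = X̄̄ + A₂·R̄ = 305.7143 + 0.373 × 7.1714 = 308.3892

308.39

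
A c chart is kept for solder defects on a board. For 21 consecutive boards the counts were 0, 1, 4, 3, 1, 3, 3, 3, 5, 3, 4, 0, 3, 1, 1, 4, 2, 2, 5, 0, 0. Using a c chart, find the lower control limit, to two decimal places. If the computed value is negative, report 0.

c̄ = (0 + 1 + 4 + 3 + 1 + 3 + 3 + 3 + 5 + 3 + 4 + 0 + 3 + 1 + 1 + 4 + 2 + 2 + 5 + 0 + 0) / 21 = 48 / 21 = 2.2857
LCL = c̄ − 3√c̄ = 2.2857 − 3 × 1.5119 = -2.2499 → 0 (cannot be negative)

0.00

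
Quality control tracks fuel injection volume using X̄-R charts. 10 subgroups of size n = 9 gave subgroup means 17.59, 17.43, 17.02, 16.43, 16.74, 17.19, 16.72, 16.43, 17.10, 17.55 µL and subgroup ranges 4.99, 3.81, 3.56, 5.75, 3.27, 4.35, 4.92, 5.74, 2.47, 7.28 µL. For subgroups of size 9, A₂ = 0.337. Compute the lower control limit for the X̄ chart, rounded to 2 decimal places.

15.47

X̄̄ = (17.59 + 17.43 + 17.02 + 16.43 + 16.74 + 17.19 + 16.72 + 16.43 + 17.10 + 17.55) / 10 = 170.2000 / 10 = 17.0200
R̄ = (4.99 + 3.81 + 3.56 + 5.75 + 3.27 + 4.35 + 4.92 + 5.74 + 2.47 + 7.28) / 10 = 46.1400 / 10 = 4.6140
LCL = X̄̄ − A₂·R̄ = 17.0200 − 0.337 × 4.6140 = 15.4651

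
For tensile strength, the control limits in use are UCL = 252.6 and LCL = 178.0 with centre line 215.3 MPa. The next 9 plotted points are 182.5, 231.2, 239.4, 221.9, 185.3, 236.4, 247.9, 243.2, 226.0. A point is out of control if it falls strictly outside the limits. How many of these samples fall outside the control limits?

All 9 points lie within [178.0, 252.6].

0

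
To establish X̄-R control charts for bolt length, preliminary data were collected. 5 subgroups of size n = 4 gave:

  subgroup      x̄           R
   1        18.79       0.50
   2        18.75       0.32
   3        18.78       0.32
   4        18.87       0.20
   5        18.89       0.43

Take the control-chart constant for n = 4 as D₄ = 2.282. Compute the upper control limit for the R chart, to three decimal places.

R̄ = (0.50 + 0.32 + 0.32 + 0.20 + 0.43) / 5 = 1.7700 / 5 = 0.3540
UCL_R = D₄·R̄ = 2.282 × 0.3540 = 0.8078

0.808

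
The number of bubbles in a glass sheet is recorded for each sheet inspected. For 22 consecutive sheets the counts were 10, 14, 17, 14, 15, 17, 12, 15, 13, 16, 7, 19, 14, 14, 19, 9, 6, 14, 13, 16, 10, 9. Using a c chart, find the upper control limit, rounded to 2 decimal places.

24.27

c̄ = (10 + 14 + 17 + 14 + 15 + 17 + 12 + 15 + 13 + 16 + 7 + 19 + 14 + 14 + 19 + 9 + 6 + 14 + 13 + 16 + 10 + 9) / 22 = 293 / 22 = 13.3182
UCL = c̄ + 3√c̄ = 13.3182 + 3 × √13.3182 = 13.3182 + 3 × 3.6494 = 24.2664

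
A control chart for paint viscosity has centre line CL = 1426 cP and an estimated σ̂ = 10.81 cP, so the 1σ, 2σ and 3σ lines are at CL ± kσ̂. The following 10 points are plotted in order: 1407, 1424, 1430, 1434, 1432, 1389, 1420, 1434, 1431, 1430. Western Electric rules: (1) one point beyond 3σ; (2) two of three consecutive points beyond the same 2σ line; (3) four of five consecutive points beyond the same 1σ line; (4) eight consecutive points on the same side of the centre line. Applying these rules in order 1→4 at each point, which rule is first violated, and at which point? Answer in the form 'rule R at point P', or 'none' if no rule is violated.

rule 1 at point 6

Zone of each point (C = within 1σ̂, B = 1σ̂–2σ̂, A = 2σ̂–3σ̂, * = beyond 3σ̂; sign = side of CL): 1:-B, 2:-C, 3:+C, 4:+C, 5:+C, 6:-*, 7:-C, 8:+C, 9:+C, 10:+C
Rule 1 (one point beyond the 3σ limits) is satisfied at point 6.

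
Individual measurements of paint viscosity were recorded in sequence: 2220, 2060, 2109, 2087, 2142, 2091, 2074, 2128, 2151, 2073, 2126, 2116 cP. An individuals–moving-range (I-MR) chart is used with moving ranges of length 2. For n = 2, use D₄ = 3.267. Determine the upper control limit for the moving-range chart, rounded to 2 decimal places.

169.88

Moving ranges: 160, 49, 22, 55, 51, 17, 54, 23, 78, 53, 10; M̄R̄ = 572.0000 / 11 = 52.0000
UCL_MR = D₄·M̄R̄ = 3.267 × 52.0000 = 169.8840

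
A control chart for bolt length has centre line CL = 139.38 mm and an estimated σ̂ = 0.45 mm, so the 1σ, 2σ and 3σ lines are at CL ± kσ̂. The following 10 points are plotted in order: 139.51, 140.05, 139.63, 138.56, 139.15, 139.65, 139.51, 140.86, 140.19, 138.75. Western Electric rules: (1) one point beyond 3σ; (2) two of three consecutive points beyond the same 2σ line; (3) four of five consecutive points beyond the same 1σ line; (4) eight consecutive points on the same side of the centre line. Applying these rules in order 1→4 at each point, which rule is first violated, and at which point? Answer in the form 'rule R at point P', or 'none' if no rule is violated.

Zone of each point (C = within 1σ̂, B = 1σ̂–2σ̂, A = 2σ̂–3σ̂, * = beyond 3σ̂; sign = side of CL): 1:+C, 2:+B, 3:+C, 4:-B, 5:-C, 6:+C, 7:+C, 8:+*, 9:+B, 10:-B
Rule 1 (one point beyond the 3σ limits) is satisfied at point 8.

rule 1 at point 8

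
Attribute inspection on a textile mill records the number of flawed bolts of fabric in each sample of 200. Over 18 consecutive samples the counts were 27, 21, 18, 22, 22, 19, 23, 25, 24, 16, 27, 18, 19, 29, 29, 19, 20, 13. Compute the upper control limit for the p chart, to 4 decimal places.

0.1746

p̄ = Σdᵢ / (k·n) = 391 / (18 × 200) = 0.10861
UCL = p̄ + 3·√(p̄(1−p̄)/n) = 0.10861 + 3 × √(0.10861×0.89139/200) = 0.10861 + 3 × 0.02200 = 0.17462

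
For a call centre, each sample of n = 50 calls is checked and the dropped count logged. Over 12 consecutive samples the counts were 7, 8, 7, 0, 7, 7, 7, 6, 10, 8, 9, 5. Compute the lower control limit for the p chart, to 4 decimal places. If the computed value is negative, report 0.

0.0000

p̄ = Σdᵢ / (k·n) = 81 / (12 × 50) = 0.13500
LCL = p̄ − 3·√(p̄(1−p̄)/n) = 0.13500 − 3 × 0.04833 = -0.00998 → 0 (negative, so LCL = 0)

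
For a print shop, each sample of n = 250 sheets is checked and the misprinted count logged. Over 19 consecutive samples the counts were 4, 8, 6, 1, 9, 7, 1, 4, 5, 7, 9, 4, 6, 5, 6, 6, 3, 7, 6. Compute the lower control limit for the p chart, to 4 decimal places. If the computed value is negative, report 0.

0.0000

p̄ = Σdᵢ / (k·n) = 104 / (19 × 250) = 0.02189
LCL = p̄ − 3·√(p̄(1−p̄)/n) = 0.02189 − 3 × 0.00926 = -0.00587 → 0 (negative, so LCL = 0)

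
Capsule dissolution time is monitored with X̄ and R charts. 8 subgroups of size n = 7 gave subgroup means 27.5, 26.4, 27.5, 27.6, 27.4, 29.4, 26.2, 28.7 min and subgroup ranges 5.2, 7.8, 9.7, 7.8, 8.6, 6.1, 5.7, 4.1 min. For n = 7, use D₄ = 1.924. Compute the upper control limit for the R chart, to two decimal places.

13.23

R̄ = (5.2 + 7.8 + 9.7 + 7.8 + 8.6 + 6.1 + 5.7 + 4.1) / 8 = 55.0000 / 8 = 6.8750
UCL_R = D₄·R̄ = 1.924 × 6.8750 = 13.2275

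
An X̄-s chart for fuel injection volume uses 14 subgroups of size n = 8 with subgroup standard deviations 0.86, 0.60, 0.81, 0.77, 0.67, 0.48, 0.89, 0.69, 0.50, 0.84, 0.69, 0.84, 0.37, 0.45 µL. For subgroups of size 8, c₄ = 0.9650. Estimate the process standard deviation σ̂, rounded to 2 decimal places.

0.70

s̄ = (0.86 + 0.60 + 0.81 + 0.77 + 0.67 + 0.48 + 0.89 + 0.69 + 0.50 + 0.84 + 0.69 + 0.84 + 0.37 + 0.45) / 14 = 0.6757
σ̂ = s̄ / c₄ = 0.6757 / 0.9650 = 0.7002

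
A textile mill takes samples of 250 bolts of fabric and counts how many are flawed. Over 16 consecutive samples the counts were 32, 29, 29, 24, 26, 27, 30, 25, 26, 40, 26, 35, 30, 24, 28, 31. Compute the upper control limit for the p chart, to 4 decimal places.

0.1761

p̄ = Σdᵢ / (k·n) = 462 / (16 × 250) = 0.11550
UCL = p̄ + 3·√(p̄(1−p̄)/n) = 0.11550 + 3 × √(0.11550×0.88450/250) = 0.11550 + 3 × 0.02021 = 0.17614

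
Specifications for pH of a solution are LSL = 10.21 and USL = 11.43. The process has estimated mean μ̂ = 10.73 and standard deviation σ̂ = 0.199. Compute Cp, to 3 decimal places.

Cp = (USL − LSL) / (6σ̂) = (11.43 − 10.21) / (6 × 0.199) = 1.2200 / 1.1940 = 1.0218

1.022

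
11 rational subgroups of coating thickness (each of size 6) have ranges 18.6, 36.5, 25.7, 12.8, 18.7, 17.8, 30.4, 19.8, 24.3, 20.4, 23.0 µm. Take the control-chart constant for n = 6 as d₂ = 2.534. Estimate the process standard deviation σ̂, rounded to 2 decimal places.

R̄ = (18.6 + 36.5 + 25.7 + 12.8 + 18.7 + 17.8 + 30.4 + 19.8 + 24.3 + 20.4 + 23.0) / 11 = 22.5455
σ̂ = R̄ / d₂ = 22.5455 / 2.534 = 8.8972

8.90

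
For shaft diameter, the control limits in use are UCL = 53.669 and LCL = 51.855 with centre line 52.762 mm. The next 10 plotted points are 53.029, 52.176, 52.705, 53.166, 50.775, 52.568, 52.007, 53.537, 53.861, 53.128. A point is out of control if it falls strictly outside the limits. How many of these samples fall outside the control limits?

2

Compare each point to [51.855, 53.669]: sample 5 = 50.775 < LCL; sample 9 = 53.861 > UCL.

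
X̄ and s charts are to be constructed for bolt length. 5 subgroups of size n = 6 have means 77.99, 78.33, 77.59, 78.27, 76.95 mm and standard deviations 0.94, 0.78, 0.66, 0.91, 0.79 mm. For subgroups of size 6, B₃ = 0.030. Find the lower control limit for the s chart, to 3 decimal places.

s̄ = (0.94 + 0.78 + 0.66 + 0.91 + 0.79) / 5 = 0.8160
LCL_s = B₃·s̄ = 0.030 × 0.8160 = 0.0245

0.024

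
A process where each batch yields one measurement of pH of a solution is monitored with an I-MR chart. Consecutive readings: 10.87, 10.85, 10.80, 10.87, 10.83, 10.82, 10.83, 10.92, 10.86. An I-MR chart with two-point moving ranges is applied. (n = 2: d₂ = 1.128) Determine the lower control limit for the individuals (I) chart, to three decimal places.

10.734

X̄ = (10.87 + 10.85 + 10.80 + 10.87 + 10.83 + 10.82 + 10.83 + 10.92 + 10.86) / 9 = 10.8500
Moving ranges: 0.02, 0.05, 0.07, 0.04, 0.01, 0.01, 0.09, 0.06; M̄R̄ = 0.3500 / 8 = 0.0437
LCL = X̄ − 3·M̄R̄/d₂ = 10.8500 − 3 × 0.0437 / 1.128 = 10.7336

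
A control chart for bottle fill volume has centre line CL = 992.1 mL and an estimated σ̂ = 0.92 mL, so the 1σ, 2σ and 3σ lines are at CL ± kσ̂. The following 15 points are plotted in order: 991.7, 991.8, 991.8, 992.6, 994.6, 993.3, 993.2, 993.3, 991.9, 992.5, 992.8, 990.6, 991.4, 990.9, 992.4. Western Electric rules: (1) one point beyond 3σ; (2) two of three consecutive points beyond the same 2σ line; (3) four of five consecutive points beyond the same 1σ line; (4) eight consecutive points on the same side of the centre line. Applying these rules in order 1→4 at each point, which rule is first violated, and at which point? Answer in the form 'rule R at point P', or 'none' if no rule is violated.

rule 3 at point 8

Zone of each point (C = within 1σ̂, B = 1σ̂–2σ̂, A = 2σ̂–3σ̂, * = beyond 3σ̂; sign = side of CL): 1:-C, 2:-C, 3:-C, 4:+C, 5:+A, 6:+B, 7:+B, 8:+B, 9:-C, 10:+C, 11:+C, 12:-B, 13:-C, 14:-B, 15:+C
Rule 3 (four of five consecutive points beyond the same 1σ limit) is satisfied at point 8.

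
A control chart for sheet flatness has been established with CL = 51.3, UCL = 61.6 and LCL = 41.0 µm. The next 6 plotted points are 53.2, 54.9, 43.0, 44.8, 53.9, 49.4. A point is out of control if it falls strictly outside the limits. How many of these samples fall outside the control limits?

All 6 points lie within [41.0, 61.6].

0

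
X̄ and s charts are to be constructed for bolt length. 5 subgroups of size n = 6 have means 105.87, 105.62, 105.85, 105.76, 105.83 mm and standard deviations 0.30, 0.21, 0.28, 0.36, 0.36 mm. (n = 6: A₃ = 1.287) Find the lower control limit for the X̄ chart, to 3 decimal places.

X̄̄ = (105.87 + 105.62 + 105.85 + 105.76 + 105.83) / 5 = 105.7860
s̄ = (0.30 + 0.21 + 0.28 + 0.36 + 0.36) / 5 = 0.3020
LCL = X̄̄ − A₃·s̄ = 105.7860 − 1.287 × 0.3020 = 105.3973

105.397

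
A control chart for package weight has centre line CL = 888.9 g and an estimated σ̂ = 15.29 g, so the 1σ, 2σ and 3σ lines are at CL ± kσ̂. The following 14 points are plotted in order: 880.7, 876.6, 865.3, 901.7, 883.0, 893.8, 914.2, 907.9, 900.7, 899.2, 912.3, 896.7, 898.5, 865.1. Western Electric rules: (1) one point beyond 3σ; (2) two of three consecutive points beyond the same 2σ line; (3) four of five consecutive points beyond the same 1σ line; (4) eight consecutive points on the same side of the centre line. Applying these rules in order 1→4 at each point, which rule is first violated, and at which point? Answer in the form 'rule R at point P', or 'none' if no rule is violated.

Zone of each point (C = within 1σ̂, B = 1σ̂–2σ̂, A = 2σ̂–3σ̂, * = beyond 3σ̂; sign = side of CL): 1:-C, 2:-C, 3:-B, 4:+C, 5:-C, 6:+C, 7:+B, 8:+B, 9:+C, 10:+C, 11:+B, 12:+C, 13:+C, 14:-B
Rule 4 (eight consecutive points on the same side of the centre line) is satisfied at point 13.

rule 4 at point 13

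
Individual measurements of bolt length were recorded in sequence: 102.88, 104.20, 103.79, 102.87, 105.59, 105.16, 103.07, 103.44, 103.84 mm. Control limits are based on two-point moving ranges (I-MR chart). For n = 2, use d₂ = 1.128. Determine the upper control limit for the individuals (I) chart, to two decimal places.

X̄ = (102.88 + 104.20 + 103.79 + 102.87 + 105.59 + 105.16 + 103.07 + 103.44 + 103.84) / 9 = 103.8711
Moving ranges: 1.32, 0.41, 0.92, 2.72, 0.43, 2.09, 0.37, 0.40; M̄R̄ = 8.6600 / 8 = 1.0825
UCL = X̄ + 3·M̄R̄/d₂ = 103.8711 + 3 × 1.0825 / 1.128 = 106.7501

106.75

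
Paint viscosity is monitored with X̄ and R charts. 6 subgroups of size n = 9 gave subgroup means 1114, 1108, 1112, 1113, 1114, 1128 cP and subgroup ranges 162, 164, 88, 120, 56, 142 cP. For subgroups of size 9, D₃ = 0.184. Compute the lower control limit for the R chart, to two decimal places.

22.45

R̄ = (162 + 164 + 88 + 120 + 56 + 142) / 6 = 732.0000 / 6 = 122.0000
LCL_R = D₃·R̄ = 0.184 × 122.0000 = 22.4480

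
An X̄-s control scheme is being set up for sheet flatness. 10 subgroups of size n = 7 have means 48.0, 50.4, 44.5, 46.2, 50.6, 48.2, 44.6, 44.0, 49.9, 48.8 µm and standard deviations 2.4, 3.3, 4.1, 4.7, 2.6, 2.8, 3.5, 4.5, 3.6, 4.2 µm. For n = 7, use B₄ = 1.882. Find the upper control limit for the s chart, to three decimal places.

6.719

s̄ = (2.4 + 3.3 + 4.1 + 4.7 + 2.6 + 2.8 + 3.5 + 4.5 + 3.6 + 4.2) / 10 = 3.5700
UCL_s = B₄·s̄ = 1.882 × 3.5700 = 6.7187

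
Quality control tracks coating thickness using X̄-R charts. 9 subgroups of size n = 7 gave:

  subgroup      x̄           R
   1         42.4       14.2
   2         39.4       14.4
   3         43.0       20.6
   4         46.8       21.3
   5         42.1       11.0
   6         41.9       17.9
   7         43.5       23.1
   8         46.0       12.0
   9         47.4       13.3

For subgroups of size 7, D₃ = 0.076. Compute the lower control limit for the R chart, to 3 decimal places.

R̄ = (14.2 + 14.4 + 20.6 + 21.3 + 11.0 + 17.9 + 23.1 + 12.0 + 13.3) / 9 = 147.8000 / 9 = 16.4222
LCL_R = D₃·R̄ = 0.076 × 16.4222 = 1.2481

1.248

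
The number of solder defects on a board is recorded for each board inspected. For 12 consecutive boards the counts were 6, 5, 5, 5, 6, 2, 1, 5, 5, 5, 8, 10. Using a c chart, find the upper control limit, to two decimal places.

c̄ = (6 + 5 + 5 + 5 + 6 + 2 + 1 + 5 + 5 + 5 + 8 + 10) / 12 = 63 / 12 = 5.2500
UCL = c̄ + 3√c̄ = 5.2500 + 3 × √5.2500 = 5.2500 + 3 × 2.2913 = 12.1239

12.12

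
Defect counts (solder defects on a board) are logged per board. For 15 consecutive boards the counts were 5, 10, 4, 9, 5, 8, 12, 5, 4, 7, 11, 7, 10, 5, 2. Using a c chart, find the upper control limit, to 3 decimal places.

14.833

c̄ = (5 + 10 + 4 + 9 + 5 + 8 + 12 + 5 + 4 + 7 + 11 + 7 + 10 + 5 + 2) / 15 = 104 / 15 = 6.9333
UCL = c̄ + 3√c̄ = 6.9333 + 3 × √6.9333 = 6.9333 + 3 × 2.6331 = 14.8327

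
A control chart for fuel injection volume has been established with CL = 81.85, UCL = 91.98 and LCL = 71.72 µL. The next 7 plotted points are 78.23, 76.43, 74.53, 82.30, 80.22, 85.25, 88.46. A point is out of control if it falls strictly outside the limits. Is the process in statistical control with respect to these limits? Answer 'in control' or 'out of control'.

in control

All 7 points lie within [71.72, 91.98].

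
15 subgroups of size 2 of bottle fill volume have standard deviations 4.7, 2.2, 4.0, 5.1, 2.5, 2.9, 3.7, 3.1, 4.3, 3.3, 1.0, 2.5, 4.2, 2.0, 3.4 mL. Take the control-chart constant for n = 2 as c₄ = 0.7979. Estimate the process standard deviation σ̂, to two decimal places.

4.09

s̄ = (4.7 + 2.2 + 4.0 + 5.1 + 2.5 + 2.9 + 3.7 + 3.1 + 4.3 + 3.3 + 1.0 + 2.5 + 4.2 + 2.0 + 3.4) / 15 = 3.2600
σ̂ = s̄ / c₄ = 3.2600 / 0.7979 = 4.0857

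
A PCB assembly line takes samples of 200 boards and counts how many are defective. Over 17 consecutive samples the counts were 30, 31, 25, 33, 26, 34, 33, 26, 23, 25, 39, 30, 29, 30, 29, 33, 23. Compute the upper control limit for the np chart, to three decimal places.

44.366

p̄ = Σdᵢ / (k·n) = 499 / (17 × 200) = 0.14676
UCL = np̄ + 3·√(np̄(1−p̄)) = 29.3529 + 3 × √(29.3529×0.85324) = 29.3529 + 3 × 5.0045 = 44.3664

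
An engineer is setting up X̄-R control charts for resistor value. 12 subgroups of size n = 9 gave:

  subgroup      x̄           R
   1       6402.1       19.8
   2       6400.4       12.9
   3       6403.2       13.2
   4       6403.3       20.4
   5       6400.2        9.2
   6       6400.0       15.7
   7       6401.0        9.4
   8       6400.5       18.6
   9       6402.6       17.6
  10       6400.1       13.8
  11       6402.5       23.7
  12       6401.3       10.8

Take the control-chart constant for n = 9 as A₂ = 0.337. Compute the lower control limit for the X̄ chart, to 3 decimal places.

X̄̄ = (6402.1 + 6400.4 + 6403.2 + 6403.3 + 6400.2 + 6400.0 + 6401.0 + 6400.5 + 6402.6 + 6400.1 + 6402.5 + 6401.3) / 12 = 76817.2000 / 12 = 6401.4333
R̄ = (19.8 + 12.9 + 13.2 + 20.4 + 9.2 + 15.7 + 9.4 + 18.6 + 17.6 + 13.8 + 23.7 + 10.8) / 12 = 185.1000 / 12 = 15.4250
LCL = X̄̄ − A₂·R̄ = 6401.4333 − 0.337 × 15.4250 = 6396.2351

6396.235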